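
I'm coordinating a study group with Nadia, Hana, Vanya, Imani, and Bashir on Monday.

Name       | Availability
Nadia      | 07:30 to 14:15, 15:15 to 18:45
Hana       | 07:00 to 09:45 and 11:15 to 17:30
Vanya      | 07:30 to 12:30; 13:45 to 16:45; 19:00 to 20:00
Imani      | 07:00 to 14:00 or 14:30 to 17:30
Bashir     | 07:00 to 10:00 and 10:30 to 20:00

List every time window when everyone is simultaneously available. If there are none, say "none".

07:30-09:45, 11:15-12:30, 13:45-14:00, 15:15-16:45

Nadia ∩ Hana: 07:30-09:45, 11:15-14:15, 15:15-17:30.
Nadia ∩ Hana ∩ Vanya: 07:30-09:45, 11:15-12:30, 13:45-14:15, 15:15-16:45.
Nadia ∩ Hana ∩ Vanya ∩ Imani: 07:30-09:45, 11:15-12:30, 13:45-14:00, 15:15-16:45.
Nadia ∩ Hana ∩ Vanya ∩ Imani ∩ Bashir: 07:30-09:45, 11:15-12:30, 13:45-14:00, 15:15-16:45.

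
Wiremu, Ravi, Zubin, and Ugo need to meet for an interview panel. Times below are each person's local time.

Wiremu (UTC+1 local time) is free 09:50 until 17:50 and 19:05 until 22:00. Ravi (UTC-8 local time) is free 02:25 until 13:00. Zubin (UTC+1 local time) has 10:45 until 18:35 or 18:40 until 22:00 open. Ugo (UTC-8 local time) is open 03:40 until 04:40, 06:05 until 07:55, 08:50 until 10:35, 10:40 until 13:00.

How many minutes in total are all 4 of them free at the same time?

Wiremu in UTC: 08:50-16:50, 18:05-21:00 (subtract 1h to convert from UTC+1).
Ravi in UTC: 10:25-21:00 (add 8h to convert from UTC-8).
Zubin in UTC: 09:45-17:35, 17:40-21:00 (subtract 1h to convert from UTC+1).
Ugo in UTC: 11:40-12:40, 14:05-15:55, 16:50-18:35, 18:40-21:00 (add 8h to convert from UTC-8).
Wiremu ∩ Ravi: 10:25-16:50, 18:05-21:00.
Wiremu ∩ Ravi ∩ Zubin: 10:25-16:50, 18:05-21:00.
Wiremu ∩ Ravi ∩ Zubin ∩ Ugo: 11:40-12:40, 14:05-15:55, 18:05-18:35, 18:40-21:00.
Summing the common windows: 60 + 110 + 30 + 140 = 340 minutes.

340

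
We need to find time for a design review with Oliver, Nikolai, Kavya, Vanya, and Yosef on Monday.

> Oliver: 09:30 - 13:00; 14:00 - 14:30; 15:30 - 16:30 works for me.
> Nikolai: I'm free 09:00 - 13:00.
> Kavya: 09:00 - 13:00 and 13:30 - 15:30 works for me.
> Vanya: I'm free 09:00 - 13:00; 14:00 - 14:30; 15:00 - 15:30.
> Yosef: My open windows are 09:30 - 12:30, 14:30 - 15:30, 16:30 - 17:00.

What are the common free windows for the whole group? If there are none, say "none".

09:30-12:30

Oliver ∩ Nikolai: 09:30-13:00.
Oliver ∩ Nikolai ∩ Kavya: 09:30-13:00.
Oliver ∩ Nikolai ∩ Kavya ∩ Vanya: 09:30-13:00.
Oliver ∩ Nikolai ∩ Kavya ∩ Vanya ∩ Yosef: 09:30-12:30.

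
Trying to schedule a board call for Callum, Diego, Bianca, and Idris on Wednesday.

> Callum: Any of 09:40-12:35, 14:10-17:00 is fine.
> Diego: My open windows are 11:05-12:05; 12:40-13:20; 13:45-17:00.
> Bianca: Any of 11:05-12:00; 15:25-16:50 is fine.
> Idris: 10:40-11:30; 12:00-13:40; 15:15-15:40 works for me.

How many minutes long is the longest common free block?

Callum ∩ Diego: 11:05-12:05, 14:10-17:00.
Callum ∩ Diego ∩ Bianca: 11:05-12:00, 15:25-16:50.
Callum ∩ Diego ∩ Bianca ∩ Idris: 11:05-11:30, 15:25-15:40.
Those are the intersection windows.
The longest is 11:05-11:30 at 25 minutes.

25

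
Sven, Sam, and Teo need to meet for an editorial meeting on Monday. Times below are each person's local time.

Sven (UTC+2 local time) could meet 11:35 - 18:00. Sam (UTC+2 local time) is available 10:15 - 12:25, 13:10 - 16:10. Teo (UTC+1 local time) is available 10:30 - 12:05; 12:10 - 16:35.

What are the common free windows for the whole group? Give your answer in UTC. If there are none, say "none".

09:35-10:25, 11:10-14:10

Sven in UTC: 09:35-16:00 (subtract 2h to convert from UTC+2).
Sam in UTC: 08:15-10:25, 11:10-14:10 (subtract 2h to convert from UTC+2).
Teo in UTC: 09:30-11:05, 11:10-15:35 (subtract 1h to convert from UTC+1).
Sven ∩ Sam: 09:35-10:25, 11:10-14:10.
Sven ∩ Sam ∩ Teo: 09:35-10:25, 11:10-14:10.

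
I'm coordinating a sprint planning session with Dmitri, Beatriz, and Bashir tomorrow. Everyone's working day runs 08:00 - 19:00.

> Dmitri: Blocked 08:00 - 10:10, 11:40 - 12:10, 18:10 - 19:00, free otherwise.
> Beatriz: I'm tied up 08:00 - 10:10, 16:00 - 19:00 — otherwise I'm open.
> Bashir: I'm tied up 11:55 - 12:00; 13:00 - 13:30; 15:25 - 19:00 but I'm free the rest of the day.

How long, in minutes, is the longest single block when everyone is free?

115

Dmitri free: 10:10-11:40, 12:10-18:10 (invert busy blocks within the working day).
Beatriz free: 10:10-16:00 (invert busy blocks within the working day).
Bashir free: 08:00-11:55, 12:00-13:00, 13:30-15:25 (invert busy blocks within the working day).
Dmitri ∩ Beatriz: 10:10-11:40, 12:10-16:00.
Dmitri ∩ Beatriz ∩ Bashir: 10:10-11:40, 12:10-13:00, 13:30-15:25.
Those are the intersection windows.
The longest is 13:30-15:25 at 115 minutes.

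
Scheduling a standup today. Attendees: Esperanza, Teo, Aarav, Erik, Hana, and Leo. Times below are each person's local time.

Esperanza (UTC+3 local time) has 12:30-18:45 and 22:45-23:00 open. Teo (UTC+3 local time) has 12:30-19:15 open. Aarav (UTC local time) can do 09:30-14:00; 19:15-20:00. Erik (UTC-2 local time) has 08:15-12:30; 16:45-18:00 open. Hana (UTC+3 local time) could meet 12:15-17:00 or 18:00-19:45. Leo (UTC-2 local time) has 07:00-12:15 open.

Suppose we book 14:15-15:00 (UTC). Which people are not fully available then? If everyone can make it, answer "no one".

Aarav, Erik, Hana, Leo

Esperanza in UTC: 09:30-15:45, 19:45-20:00 (subtract 3h to convert from UTC+3).
Teo in UTC: 09:30-16:15 (subtract 3h to convert from UTC+3).
Aarav in UTC: 09:30-14:00, 19:15-20:00.
Erik in UTC: 10:15-14:30, 18:45-20:00 (add 2h to convert from UTC-2).
Hana in UTC: 09:15-14:00, 15:00-16:45 (subtract 3h to convert from UTC+3).
Leo in UTC: 09:00-14:15 (add 2h to convert from UTC-2).
Esperanza: free for 14:15-15:00. Teo: free for 14:15-15:00. Aarav: not fully free for 14:15-15:00. Erik: not fully free for 14:15-15:00. Hana: not fully free for 14:15-15:00. Leo: not fully free for 14:15-15:00.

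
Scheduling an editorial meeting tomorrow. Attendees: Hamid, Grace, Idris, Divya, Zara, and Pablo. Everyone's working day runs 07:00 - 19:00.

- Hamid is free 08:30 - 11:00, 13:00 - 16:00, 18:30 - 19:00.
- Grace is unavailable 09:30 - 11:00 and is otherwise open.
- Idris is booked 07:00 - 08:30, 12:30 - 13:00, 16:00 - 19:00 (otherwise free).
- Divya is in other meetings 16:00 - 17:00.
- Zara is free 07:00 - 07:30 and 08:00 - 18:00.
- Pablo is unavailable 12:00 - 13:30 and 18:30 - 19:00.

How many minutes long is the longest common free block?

150

Hamid free: 08:30-11:00, 13:00-16:00, 18:30-19:00.
Grace free: 07:00-09:30, 11:00-19:00 (invert busy blocks within the working day).
Idris free: 08:30-12:30, 13:00-16:00 (invert busy blocks within the working day).
Divya free: 07:00-16:00, 17:00-19:00 (invert busy blocks within the working day).
Zara free: 07:00-07:30, 08:00-18:00.
Pablo free: 07:00-12:00, 13:30-18:30 (invert busy blocks within the working day).
Hamid ∩ Grace: 08:30-09:30, 13:00-16:00, 18:30-19:00.
Hamid ∩ Grace ∩ Idris: 08:30-09:30, 13:00-16:00.
Hamid ∩ Grace ∩ Idris ∩ Divya: 08:30-09:30, 13:00-16:00.
Hamid ∩ Grace ∩ Idris ∩ Divya ∩ Zara: 08:30-09:30, 13:00-16:00.
Hamid ∩ Grace ∩ Idris ∩ Divya ∩ Zara ∩ Pablo: 08:30-09:30, 13:30-16:00.
The longest is 13:30-16:00 at 150 minutes.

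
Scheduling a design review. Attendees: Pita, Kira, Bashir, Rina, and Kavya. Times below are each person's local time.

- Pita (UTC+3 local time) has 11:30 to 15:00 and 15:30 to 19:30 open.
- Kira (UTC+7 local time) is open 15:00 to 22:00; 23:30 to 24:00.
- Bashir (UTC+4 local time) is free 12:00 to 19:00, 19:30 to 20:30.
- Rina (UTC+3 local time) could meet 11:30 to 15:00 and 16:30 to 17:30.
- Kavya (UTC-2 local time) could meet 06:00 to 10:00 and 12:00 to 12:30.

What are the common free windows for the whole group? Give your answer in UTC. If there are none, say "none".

Pita in UTC: 08:30-12:00, 12:30-16:30 (subtract 3h to convert from UTC+3).
Kira in UTC: 08:00-15:00, 16:30-17:00 (subtract 7h to convert from UTC+7).
Bashir in UTC: 08:00-15:00, 15:30-16:30 (subtract 4h to convert from UTC+4).
Rina in UTC: 08:30-12:00, 13:30-14:30 (subtract 3h to convert from UTC+3).
Kavya in UTC: 08:00-12:00, 14:00-14:30 (add 2h to convert from UTC-2).
Pita ∩ Kira: 08:30-12:00, 12:30-15:00.
Pita ∩ Kira ∩ Bashir: 08:30-12:00, 12:30-15:00.
Pita ∩ Kira ∩ Bashir ∩ Rina: 08:30-12:00, 13:30-14:30.
Pita ∩ Kira ∩ Bashir ∩ Rina ∩ Kavya: 08:30-12:00, 14:00-14:30.

08:30-12:00, 14:00-14:30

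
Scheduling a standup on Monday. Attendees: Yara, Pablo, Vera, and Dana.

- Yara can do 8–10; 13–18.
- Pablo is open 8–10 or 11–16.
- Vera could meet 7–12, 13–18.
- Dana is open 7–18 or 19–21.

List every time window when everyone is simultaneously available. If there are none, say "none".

Yara ∩ Pablo: 08:00-10:00, 13:00-16:00.
Yara ∩ Pablo ∩ Vera: 08:00-10:00, 13:00-16:00.
Yara ∩ Pablo ∩ Vera ∩ Dana: 08:00-10:00, 13:00-16:00.
Those are the intersection windows.

08:00-10:00, 13:00-16:00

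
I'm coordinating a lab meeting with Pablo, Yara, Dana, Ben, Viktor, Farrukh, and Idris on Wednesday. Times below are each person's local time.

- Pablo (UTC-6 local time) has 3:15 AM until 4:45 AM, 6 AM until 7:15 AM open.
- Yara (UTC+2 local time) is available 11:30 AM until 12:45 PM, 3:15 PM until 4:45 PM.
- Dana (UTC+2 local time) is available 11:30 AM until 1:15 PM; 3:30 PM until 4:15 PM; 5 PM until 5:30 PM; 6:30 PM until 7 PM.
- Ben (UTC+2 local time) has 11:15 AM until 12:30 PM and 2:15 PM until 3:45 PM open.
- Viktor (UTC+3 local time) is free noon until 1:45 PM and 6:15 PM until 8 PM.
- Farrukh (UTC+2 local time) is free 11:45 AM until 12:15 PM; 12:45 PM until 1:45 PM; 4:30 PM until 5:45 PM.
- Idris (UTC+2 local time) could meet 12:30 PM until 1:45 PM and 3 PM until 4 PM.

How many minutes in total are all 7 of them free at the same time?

Pablo in UTC: 09:15-10:45, 12:00-13:15 (add 6h to convert from UTC-6).
Yara in UTC: 09:30-10:45, 13:15-14:45 (subtract 2h to convert from UTC+2).
Dana in UTC: 09:30-11:15, 13:30-14:15, 15:00-15:30, 16:30-17:00 (subtract 2h to convert from UTC+2).
Ben in UTC: 09:15-10:30, 12:15-13:45 (subtract 2h to convert from UTC+2).
Viktor in UTC: 09:00-10:45, 15:15-17:00 (subtract 3h to convert from UTC+3).
Farrukh in UTC: 09:45-10:15, 10:45-11:45, 14:30-15:45 (subtract 2h to convert from UTC+2).
Idris in UTC: 10:30-11:45, 13:00-14:00 (subtract 2h to convert from UTC+2).
Pablo ∩ Yara: 09:30-10:45.
Pablo ∩ Yara ∩ Dana: 09:30-10:45.
Pablo ∩ Yara ∩ Dana ∩ Ben: 09:30-10:30.
Pablo ∩ Yara ∩ Dana ∩ Ben ∩ Viktor: 09:30-10:30.
Pablo ∩ Yara ∩ Dana ∩ Ben ∩ Viktor ∩ Farrukh: 09:45-10:15.
Pablo ∩ Yara ∩ Dana ∩ Ben ∩ Viktor ∩ Farrukh ∩ Idris: ∅.
There is no time when everyone is free.
There is no common window, so the total is 0 minutes.

0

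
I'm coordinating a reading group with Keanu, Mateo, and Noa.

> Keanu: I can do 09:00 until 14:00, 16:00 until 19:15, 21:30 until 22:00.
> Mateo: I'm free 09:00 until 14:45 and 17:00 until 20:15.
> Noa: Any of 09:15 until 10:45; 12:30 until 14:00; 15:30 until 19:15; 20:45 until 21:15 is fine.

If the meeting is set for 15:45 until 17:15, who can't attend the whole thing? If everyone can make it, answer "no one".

Keanu, Mateo

Keanu: not fully free for 15:45-17:15. Mateo: not fully free for 15:45-17:15. Noa: free for 15:45-17:15.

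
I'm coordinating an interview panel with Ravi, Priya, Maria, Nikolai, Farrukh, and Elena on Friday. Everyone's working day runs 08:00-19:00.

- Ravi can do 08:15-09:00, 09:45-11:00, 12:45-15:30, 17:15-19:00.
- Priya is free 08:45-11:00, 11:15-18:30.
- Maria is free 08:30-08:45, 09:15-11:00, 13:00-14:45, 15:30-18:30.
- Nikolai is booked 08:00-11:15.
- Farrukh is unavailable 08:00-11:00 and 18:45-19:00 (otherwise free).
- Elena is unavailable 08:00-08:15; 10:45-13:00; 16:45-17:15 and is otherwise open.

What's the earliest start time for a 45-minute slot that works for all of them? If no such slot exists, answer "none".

Ravi free: 08:15-09:00, 09:45-11:00, 12:45-15:30, 17:15-19:00.
Priya free: 08:45-11:00, 11:15-18:30.
Maria free: 08:30-08:45, 09:15-11:00, 13:00-14:45, 15:30-18:30.
Nikolai free: 11:15-19:00 (invert busy blocks within the working day).
Farrukh free: 11:00-18:45 (invert busy blocks within the working day).
Elena free: 08:15-10:45, 13:00-16:45, 17:15-19:00 (invert busy blocks within the working day).
Ravi ∩ Priya: 08:45-09:00, 09:45-11:00, 12:45-15:30, 17:15-18:30.
Ravi ∩ Priya ∩ Maria: 09:45-11:00, 13:00-14:45, 17:15-18:30.
Ravi ∩ Priya ∩ Maria ∩ Nikolai: 13:00-14:45, 17:15-18:30.
Ravi ∩ Priya ∩ Maria ∩ Nikolai ∩ Farrukh: 13:00-14:45, 17:15-18:30.
Ravi ∩ Priya ∩ Maria ∩ Nikolai ∩ Farrukh ∩ Elena: 13:00-14:45, 17:15-18:30.
Those are the intersection windows.
The first common window of at least 45 minutes is 13:00-14:45, so the earliest start is 13:00.

13:00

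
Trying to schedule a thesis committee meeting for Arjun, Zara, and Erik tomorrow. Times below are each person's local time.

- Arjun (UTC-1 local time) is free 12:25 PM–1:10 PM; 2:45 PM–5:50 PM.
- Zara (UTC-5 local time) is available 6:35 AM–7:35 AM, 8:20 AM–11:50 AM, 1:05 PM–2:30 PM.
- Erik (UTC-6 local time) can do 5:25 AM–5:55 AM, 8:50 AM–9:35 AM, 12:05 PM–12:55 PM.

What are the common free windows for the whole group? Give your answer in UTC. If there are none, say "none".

Arjun in UTC: 13:25-14:10, 15:45-18:50 (add 1h to convert from UTC-1).
Zara in UTC: 11:35-12:35, 13:20-16:50, 18:05-19:30 (add 5h to convert from UTC-5).
Erik in UTC: 11:25-11:55, 14:50-15:35, 18:05-18:55 (add 6h to convert from UTC-6).
Arjun ∩ Zara: 13:25-14:10, 15:45-16:50, 18:05-18:50.
Arjun ∩ Zara ∩ Erik: 18:05-18:50.
So the common availability across everyone is 18:05-18:50.

18:05-18:50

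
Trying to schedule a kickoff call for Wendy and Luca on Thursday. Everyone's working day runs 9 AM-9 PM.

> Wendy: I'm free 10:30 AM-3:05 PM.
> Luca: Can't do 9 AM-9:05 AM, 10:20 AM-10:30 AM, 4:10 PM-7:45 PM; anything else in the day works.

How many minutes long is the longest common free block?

Wendy free: 10:30-15:05.
Luca free: 09:05-10:20, 10:30-16:10, 19:45-21:00 (invert busy blocks within the working day).
Wendy ∩ Luca: 10:30-15:05.
The longest is 10:30-15:05 at 275 minutes.

275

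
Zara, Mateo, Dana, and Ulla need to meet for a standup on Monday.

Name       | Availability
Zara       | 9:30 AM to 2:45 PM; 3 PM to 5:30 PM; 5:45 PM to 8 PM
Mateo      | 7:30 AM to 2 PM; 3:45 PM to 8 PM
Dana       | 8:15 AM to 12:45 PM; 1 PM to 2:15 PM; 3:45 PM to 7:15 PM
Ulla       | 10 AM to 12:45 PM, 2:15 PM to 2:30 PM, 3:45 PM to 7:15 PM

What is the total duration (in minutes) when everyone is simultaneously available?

360

Zara ∩ Mateo: 09:30-14:00, 15:45-17:30, 17:45-20:00.
Zara ∩ Mateo ∩ Dana: 09:30-12:45, 13:00-14:00, 15:45-17:30, 17:45-19:15.
Zara ∩ Mateo ∩ Dana ∩ Ulla: 10:00-12:45, 15:45-17:30, 17:45-19:15.
Those are the intersection windows.
Summing the common windows: 165 + 105 + 90 = 360 minutes.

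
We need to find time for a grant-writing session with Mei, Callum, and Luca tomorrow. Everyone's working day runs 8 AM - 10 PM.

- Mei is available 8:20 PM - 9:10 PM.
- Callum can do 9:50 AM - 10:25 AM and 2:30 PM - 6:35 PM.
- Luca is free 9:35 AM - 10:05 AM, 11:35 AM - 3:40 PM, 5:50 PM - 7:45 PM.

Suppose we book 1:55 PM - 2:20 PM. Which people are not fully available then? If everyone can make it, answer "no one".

Callum, Mei

Mei: not fully free for 13:55-14:20. Callum: not fully free for 13:55-14:20. Luca: free for 13:55-14:20.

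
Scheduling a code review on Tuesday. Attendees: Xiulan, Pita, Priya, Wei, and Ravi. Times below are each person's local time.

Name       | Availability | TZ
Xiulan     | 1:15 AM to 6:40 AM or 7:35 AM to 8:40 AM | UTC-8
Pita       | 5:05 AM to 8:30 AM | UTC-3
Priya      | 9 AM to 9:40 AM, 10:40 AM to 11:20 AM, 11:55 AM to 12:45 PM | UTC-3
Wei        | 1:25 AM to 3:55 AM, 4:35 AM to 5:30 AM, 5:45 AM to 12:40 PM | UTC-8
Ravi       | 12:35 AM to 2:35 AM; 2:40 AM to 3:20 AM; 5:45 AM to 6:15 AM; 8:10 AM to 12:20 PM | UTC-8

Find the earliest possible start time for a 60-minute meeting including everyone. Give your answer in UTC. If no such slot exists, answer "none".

none

Xiulan in UTC: 09:15-14:40, 15:35-16:40 (add 8h to convert from UTC-8).
Pita in UTC: 08:05-11:30 (add 3h to convert from UTC-3).
Priya in UTC: 12:00-12:40, 13:40-14:20, 14:55-15:45 (add 3h to convert from UTC-3).
Wei in UTC: 09:25-11:55, 12:35-13:30, 13:45-20:40 (add 8h to convert from UTC-8).
Ravi in UTC: 08:35-10:35, 10:40-11:20, 13:45-14:15, 16:10-20:20 (add 8h to convert from UTC-8).
Xiulan ∩ Pita: 09:15-11:30.
Xiulan ∩ Pita ∩ Priya: ∅.
Xiulan ∩ Pita ∩ Priya ∩ Wei: ∅.
Xiulan ∩ Pita ∩ Priya ∩ Wei ∩ Ravi: ∅.
There is no time when everyone is free.
No common window is at least 60 minutes long.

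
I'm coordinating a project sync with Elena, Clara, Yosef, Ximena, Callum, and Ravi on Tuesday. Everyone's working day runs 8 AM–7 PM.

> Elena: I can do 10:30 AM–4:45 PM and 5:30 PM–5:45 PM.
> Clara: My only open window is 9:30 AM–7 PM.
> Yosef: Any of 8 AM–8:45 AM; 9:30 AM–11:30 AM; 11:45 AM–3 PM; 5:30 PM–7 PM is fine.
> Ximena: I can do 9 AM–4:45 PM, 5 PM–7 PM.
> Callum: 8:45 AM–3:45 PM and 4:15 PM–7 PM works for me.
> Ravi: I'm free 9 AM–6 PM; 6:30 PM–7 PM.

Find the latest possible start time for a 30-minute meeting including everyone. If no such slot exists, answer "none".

Elena ∩ Clara: 10:30-16:45, 17:30-17:45.
Elena ∩ Clara ∩ Yosef: 10:30-11:30, 11:45-15:00, 17:30-17:45.
Elena ∩ Clara ∩ Yosef ∩ Ximena: 10:30-11:30, 11:45-15:00, 17:30-17:45.
Elena ∩ Clara ∩ Yosef ∩ Ximena ∩ Callum: 10:30-11:30, 11:45-15:00, 17:30-17:45.
Elena ∩ Clara ∩ Yosef ∩ Ximena ∩ Callum ∩ Ravi: 10:30-11:30, 11:45-15:00, 17:30-17:45.
The last common window of at least 30 minutes is 11:45-15:00; a 30-minute meeting can start as late as 14:30 and still end by 15:00.

14:30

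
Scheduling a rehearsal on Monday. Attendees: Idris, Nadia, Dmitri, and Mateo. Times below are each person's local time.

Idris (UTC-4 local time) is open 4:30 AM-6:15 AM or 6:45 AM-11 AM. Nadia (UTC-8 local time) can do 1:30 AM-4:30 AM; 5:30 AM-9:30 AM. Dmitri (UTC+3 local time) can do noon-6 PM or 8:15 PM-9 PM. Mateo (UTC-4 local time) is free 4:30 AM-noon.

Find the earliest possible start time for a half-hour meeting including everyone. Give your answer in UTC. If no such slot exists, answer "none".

Idris in UTC: 08:30-10:15, 10:45-15:00 (add 4h to convert from UTC-4).
Nadia in UTC: 09:30-12:30, 13:30-17:30 (add 8h to convert from UTC-8).
Dmitri in UTC: 09:00-15:00, 17:15-18:00 (subtract 3h to convert from UTC+3).
Mateo in UTC: 08:30-16:00 (add 4h to convert from UTC-4).
Idris ∩ Nadia: 09:30-10:15, 10:45-12:30, 13:30-15:00.
Idris ∩ Nadia ∩ Dmitri: 09:30-10:15, 10:45-12:30, 13:30-15:00.
Idris ∩ Nadia ∩ Dmitri ∩ Mateo: 09:30-10:15, 10:45-12:30, 13:30-15:00.
The first common window of at least 30 minutes is 09:30-10:15, so the earliest start is 09:30.

09:30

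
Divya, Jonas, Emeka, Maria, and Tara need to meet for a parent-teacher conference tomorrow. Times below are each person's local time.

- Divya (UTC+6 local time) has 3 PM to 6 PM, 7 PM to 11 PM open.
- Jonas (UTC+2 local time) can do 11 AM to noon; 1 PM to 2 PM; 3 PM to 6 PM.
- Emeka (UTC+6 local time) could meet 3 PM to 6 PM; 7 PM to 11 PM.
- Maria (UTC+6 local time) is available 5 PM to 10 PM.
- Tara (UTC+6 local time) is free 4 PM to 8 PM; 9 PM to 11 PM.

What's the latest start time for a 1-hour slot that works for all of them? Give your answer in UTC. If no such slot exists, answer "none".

Divya in UTC: 09:00-12:00, 13:00-17:00 (subtract 6h to convert from UTC+6).
Jonas in UTC: 09:00-10:00, 11:00-12:00, 13:00-16:00 (subtract 2h to convert from UTC+2).
Emeka in UTC: 09:00-12:00, 13:00-17:00 (subtract 6h to convert from UTC+6).
Maria in UTC: 11:00-16:00 (subtract 6h to convert from UTC+6).
Tara in UTC: 10:00-14:00, 15:00-17:00 (subtract 6h to convert from UTC+6).
Divya ∩ Jonas: 09:00-10:00, 11:00-12:00, 13:00-16:00.
Divya ∩ Jonas ∩ Emeka: 09:00-10:00, 11:00-12:00, 13:00-16:00.
Divya ∩ Jonas ∩ Emeka ∩ Maria: 11:00-12:00, 13:00-16:00.
Divya ∩ Jonas ∩ Emeka ∩ Maria ∩ Tara: 11:00-12:00, 13:00-14:00, 15:00-16:00.
So the common availability across everyone is 11:00-12:00, 13:00-14:00, 15:00-16:00.
The last common window of at least 60 minutes is 15:00-16:00; a 60-minute meeting can start as late as 15:00 and still end by 16:00.

15:00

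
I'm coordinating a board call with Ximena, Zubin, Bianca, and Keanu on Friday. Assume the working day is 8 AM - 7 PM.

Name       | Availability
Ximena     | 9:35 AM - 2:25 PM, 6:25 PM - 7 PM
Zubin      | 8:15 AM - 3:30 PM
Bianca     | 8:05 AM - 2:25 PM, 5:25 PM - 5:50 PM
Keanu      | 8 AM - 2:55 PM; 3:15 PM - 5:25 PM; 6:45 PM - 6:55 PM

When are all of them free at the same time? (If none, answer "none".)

Ximena ∩ Zubin: 09:35-14:25.
Ximena ∩ Zubin ∩ Bianca: 09:35-14:25.
Ximena ∩ Zubin ∩ Bianca ∩ Keanu: 09:35-14:25.

09:35-14:25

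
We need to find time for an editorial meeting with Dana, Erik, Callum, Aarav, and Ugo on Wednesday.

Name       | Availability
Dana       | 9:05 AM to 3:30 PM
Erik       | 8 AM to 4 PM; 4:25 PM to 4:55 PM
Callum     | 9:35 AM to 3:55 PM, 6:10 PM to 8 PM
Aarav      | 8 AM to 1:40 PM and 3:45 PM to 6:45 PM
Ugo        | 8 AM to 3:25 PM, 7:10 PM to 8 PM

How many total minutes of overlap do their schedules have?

Dana ∩ Erik: 09:05-15:30.
Dana ∩ Erik ∩ Callum: 09:35-15:30.
Dana ∩ Erik ∩ Callum ∩ Aarav: 09:35-13:40.
Dana ∩ Erik ∩ Callum ∩ Aarav ∩ Ugo: 09:35-13:40.
That's a single block of 245 minutes.

245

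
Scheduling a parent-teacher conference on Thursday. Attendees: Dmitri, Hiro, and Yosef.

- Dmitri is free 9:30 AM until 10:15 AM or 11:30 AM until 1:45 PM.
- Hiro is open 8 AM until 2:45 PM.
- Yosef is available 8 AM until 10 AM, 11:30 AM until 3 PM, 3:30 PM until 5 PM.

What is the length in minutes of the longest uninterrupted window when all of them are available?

135

Dmitri ∩ Hiro: 09:30-10:15, 11:30-13:45.
Dmitri ∩ Hiro ∩ Yosef: 09:30-10:00, 11:30-13:45.
Those are the intersection windows.
The longest is 11:30-13:45 at 135 minutes.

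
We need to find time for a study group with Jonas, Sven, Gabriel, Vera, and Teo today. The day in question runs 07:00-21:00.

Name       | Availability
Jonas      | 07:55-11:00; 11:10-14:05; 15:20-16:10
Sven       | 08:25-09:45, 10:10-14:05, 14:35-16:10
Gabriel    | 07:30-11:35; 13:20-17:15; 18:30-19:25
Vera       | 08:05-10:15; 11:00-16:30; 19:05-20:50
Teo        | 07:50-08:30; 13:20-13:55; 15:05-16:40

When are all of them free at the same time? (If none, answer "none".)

Jonas ∩ Sven: 08:25-09:45, 10:10-11:00, 11:10-14:05, 15:20-16:10.
Jonas ∩ Sven ∩ Gabriel: 08:25-09:45, 10:10-11:00, 11:10-11:35, 13:20-14:05, 15:20-16:10.
Jonas ∩ Sven ∩ Gabriel ∩ Vera: 08:25-09:45, 10:10-10:15, 11:10-11:35, 13:20-14:05, 15:20-16:10.
Jonas ∩ Sven ∩ Gabriel ∩ Vera ∩ Teo: 08:25-08:30, 13:20-13:55, 15:20-16:10.
So the common availability across everyone is 08:25-08:30, 13:20-13:55, 15:20-16:10.

08:25-08:30, 13:20-13:55, 15:20-16:10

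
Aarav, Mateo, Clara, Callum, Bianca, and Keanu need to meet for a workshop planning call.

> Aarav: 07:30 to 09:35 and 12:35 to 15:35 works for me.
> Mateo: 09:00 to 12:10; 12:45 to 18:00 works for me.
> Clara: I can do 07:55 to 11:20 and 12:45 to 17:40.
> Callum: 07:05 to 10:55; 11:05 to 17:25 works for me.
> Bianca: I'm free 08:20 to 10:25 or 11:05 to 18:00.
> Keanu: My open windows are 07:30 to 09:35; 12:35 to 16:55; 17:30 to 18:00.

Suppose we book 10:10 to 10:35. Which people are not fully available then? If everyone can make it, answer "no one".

Aarav, Bianca, Keanu

Aarav: not fully free for 10:10-10:35. Mateo: free for 10:10-10:35. Clara: free for 10:10-10:35. Callum: free for 10:10-10:35. Bianca: not fully free for 10:10-10:35. Keanu: not fully free for 10:10-10:35.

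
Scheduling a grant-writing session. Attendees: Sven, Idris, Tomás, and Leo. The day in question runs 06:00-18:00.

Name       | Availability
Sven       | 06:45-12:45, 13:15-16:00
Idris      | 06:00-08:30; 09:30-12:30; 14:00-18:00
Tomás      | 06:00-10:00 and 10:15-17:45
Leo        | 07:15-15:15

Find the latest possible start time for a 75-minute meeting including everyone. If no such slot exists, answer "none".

14:00

Sven ∩ Idris: 06:45-08:30, 09:30-12:30, 14:00-16:00.
Sven ∩ Idris ∩ Tomás: 06:45-08:30, 09:30-10:00, 10:15-12:30, 14:00-16:00.
Sven ∩ Idris ∩ Tomás ∩ Leo: 07:15-08:30, 09:30-10:00, 10:15-12:30, 14:00-15:15.
The last common window of at least 75 minutes is 14:00-15:15; a 75-minute meeting can start as late as 14:00 and still end by 15:15.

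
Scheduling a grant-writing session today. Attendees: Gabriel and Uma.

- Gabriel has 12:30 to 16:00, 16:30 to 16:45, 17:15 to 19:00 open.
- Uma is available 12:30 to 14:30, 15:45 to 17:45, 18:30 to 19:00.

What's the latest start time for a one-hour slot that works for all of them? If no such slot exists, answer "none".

13:30

Gabriel ∩ Uma: 12:30-14:30, 15:45-16:00, 16:30-16:45, 17:15-17:45, 18:30-19:00.
The last common window of at least 60 minutes is 12:30-14:30; a 60-minute meeting can start as late as 13:30 and still end by 14:30.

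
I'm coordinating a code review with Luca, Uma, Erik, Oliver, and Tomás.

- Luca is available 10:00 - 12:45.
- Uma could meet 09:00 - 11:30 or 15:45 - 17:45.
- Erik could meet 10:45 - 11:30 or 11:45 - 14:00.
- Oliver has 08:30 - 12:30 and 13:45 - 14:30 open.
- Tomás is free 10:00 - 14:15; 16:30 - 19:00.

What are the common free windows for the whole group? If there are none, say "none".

Luca ∩ Uma: 10:00-11:30.
Luca ∩ Uma ∩ Erik: 10:45-11:30.
Luca ∩ Uma ∩ Erik ∩ Oliver: 10:45-11:30.
Luca ∩ Uma ∩ Erik ∩ Oliver ∩ Tomás: 10:45-11:30.

10:45-11:30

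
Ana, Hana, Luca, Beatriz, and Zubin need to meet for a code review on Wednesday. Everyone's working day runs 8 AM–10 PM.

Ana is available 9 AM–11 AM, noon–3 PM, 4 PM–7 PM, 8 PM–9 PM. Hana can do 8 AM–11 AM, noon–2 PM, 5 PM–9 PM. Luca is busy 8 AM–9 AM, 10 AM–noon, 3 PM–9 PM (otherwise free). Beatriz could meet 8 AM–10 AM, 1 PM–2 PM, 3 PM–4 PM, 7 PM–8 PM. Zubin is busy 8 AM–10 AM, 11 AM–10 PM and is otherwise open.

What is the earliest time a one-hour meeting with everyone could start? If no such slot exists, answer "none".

none

Ana free: 09:00-11:00, 12:00-15:00, 16:00-19:00, 20:00-21:00.
Hana free: 08:00-11:00, 12:00-14:00, 17:00-21:00.
Luca free: 09:00-10:00, 12:00-15:00, 21:00-22:00 (invert busy blocks within the working day).
Beatriz free: 08:00-10:00, 13:00-14:00, 15:00-16:00, 19:00-20:00.
Zubin free: 10:00-11:00 (invert busy blocks within the working day).
Ana ∩ Hana: 09:00-11:00, 12:00-14:00, 17:00-19:00, 20:00-21:00.
Ana ∩ Hana ∩ Luca: 09:00-10:00, 12:00-14:00.
Ana ∩ Hana ∩ Luca ∩ Beatriz: 09:00-10:00, 13:00-14:00.
Ana ∩ Hana ∩ Luca ∩ Beatriz ∩ Zubin: ∅.
There is no time when everyone is free.
No common window is at least 60 minutes long.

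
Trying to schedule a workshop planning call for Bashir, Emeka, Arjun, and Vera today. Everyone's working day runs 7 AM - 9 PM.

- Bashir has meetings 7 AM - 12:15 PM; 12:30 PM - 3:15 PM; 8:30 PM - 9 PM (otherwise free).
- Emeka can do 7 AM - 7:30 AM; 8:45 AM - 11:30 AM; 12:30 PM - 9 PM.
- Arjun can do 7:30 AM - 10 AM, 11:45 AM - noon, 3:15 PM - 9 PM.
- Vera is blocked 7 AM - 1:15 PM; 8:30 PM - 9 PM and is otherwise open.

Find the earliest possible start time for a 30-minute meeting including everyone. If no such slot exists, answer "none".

15:15

Bashir free: 12:15-12:30, 15:15-20:30 (invert busy blocks within the working day).
Emeka free: 07:00-07:30, 08:45-11:30, 12:30-21:00.
Arjun free: 07:30-10:00, 11:45-12:00, 15:15-21:00.
Vera free: 13:15-20:30 (invert busy blocks within the working day).
Bashir ∩ Emeka: 15:15-20:30.
Bashir ∩ Emeka ∩ Arjun: 15:15-20:30.
Bashir ∩ Emeka ∩ Arjun ∩ Vera: 15:15-20:30.
So the common availability across everyone is 15:15-20:30.
The first common window of at least 30 minutes is 15:15-20:30, so the earliest start is 15:15.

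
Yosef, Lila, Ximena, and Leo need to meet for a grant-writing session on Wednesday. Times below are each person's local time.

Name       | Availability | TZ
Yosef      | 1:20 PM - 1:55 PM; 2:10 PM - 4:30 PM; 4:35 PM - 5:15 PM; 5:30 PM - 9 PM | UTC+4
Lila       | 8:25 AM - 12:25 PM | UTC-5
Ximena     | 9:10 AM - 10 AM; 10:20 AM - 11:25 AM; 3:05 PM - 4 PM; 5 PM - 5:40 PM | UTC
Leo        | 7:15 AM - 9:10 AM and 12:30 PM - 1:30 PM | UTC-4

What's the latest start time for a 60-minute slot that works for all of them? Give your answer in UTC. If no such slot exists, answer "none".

Yosef in UTC: 09:20-09:55, 10:10-12:30, 12:35-13:15, 13:30-17:00 (subtract 4h to convert from UTC+4).
Lila in UTC: 13:25-17:25 (add 5h to convert from UTC-5).
Ximena in UTC: 09:10-10:00, 10:20-11:25, 15:05-16:00, 17:00-17:40.
Leo in UTC: 11:15-13:10, 16:30-17:30 (add 4h to convert from UTC-4).
Yosef ∩ Lila: 13:30-17:00.
Yosef ∩ Lila ∩ Ximena: 15:05-16:00.
Yosef ∩ Lila ∩ Ximena ∩ Leo: ∅.
There is no time when everyone is free.
No common window is at least 60 minutes long.

none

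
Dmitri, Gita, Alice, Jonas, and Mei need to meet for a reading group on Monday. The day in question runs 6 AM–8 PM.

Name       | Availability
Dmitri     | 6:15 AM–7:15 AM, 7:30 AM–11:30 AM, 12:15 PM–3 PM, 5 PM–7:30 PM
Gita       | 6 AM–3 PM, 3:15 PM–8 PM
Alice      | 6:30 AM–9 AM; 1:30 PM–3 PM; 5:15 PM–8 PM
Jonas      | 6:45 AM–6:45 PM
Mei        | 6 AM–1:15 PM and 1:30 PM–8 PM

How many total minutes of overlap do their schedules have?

Dmitri ∩ Gita: 06:15-07:15, 07:30-11:30, 12:15-15:00, 17:00-19:30.
Dmitri ∩ Gita ∩ Alice: 06:30-07:15, 07:30-09:00, 13:30-15:00, 17:15-19:30.
Dmitri ∩ Gita ∩ Alice ∩ Jonas: 06:45-07:15, 07:30-09:00, 13:30-15:00, 17:15-18:45.
Dmitri ∩ Gita ∩ Alice ∩ Jonas ∩ Mei: 06:45-07:15, 07:30-09:00, 13:30-15:00, 17:15-18:45.
Those are the intersection windows.
Summing the common windows: 30 + 90 + 90 + 90 = 300 minutes.

300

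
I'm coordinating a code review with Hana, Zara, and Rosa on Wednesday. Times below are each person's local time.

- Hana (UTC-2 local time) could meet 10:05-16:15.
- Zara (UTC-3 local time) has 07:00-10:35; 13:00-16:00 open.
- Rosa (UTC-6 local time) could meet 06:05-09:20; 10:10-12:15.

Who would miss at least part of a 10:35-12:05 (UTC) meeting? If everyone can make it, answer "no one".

Hana in UTC: 12:05-18:15 (add 2h to convert from UTC-2).
Zara in UTC: 10:00-13:35, 16:00-19:00 (add 3h to convert from UTC-3).
Rosa in UTC: 12:05-15:20, 16:10-18:15 (add 6h to convert from UTC-6).
Hana: not fully free for 10:35-12:05. Zara: free for 10:35-12:05. Rosa: not fully free for 10:35-12:05.

Hana, Rosa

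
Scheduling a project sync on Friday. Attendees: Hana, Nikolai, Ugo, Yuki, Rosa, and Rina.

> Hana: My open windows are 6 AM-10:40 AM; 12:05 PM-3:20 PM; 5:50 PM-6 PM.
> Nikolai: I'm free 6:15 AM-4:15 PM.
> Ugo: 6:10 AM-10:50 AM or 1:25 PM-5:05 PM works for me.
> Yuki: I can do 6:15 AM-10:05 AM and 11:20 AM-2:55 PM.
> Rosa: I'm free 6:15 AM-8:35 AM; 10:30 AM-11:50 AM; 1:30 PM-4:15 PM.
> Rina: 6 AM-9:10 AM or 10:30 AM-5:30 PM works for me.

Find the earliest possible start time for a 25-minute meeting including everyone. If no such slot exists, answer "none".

Hana ∩ Nikolai: 06:15-10:40, 12:05-15:20.
Hana ∩ Nikolai ∩ Ugo: 06:15-10:40, 13:25-15:20.
Hana ∩ Nikolai ∩ Ugo ∩ Yuki: 06:15-10:05, 13:25-14:55.
Hana ∩ Nikolai ∩ Ugo ∩ Yuki ∩ Rosa: 06:15-08:35, 13:30-14:55.
Hana ∩ Nikolai ∩ Ugo ∩ Yuki ∩ Rosa ∩ Rina: 06:15-08:35, 13:30-14:55.
So the common availability across everyone is 06:15-08:35, 13:30-14:55.
The first common window of at least 25 minutes is 06:15-08:35, so the earliest start is 06:15.

06:15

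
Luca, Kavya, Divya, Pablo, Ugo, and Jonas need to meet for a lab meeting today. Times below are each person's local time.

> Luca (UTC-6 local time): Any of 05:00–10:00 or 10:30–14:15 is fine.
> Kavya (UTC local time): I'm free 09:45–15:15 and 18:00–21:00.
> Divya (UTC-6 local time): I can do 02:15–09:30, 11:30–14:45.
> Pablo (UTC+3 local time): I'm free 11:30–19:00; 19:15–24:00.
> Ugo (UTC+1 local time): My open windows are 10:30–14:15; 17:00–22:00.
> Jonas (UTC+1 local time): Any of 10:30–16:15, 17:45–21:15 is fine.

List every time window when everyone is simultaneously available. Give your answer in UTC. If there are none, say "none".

11:00-13:15, 18:00-20:15

Luca in UTC: 11:00-16:00, 16:30-20:15 (add 6h to convert from UTC-6).
Kavya in UTC: 09:45-15:15, 18:00-21:00.
Divya in UTC: 08:15-15:30, 17:30-20:45 (add 6h to convert from UTC-6).
Pablo in UTC: 08:30-16:00, 16:15-21:00 (subtract 3h to convert from UTC+3).
Ugo in UTC: 09:30-13:15, 16:00-21:00 (subtract 1h to convert from UTC+1).
Jonas in UTC: 09:30-15:15, 16:45-20:15 (subtract 1h to convert from UTC+1).
Luca ∩ Kavya: 11:00-15:15, 18:00-20:15.
Luca ∩ Kavya ∩ Divya: 11:00-15:15, 18:00-20:15.
Luca ∩ Kavya ∩ Divya ∩ Pablo: 11:00-15:15, 18:00-20:15.
Luca ∩ Kavya ∩ Divya ∩ Pablo ∩ Ugo: 11:00-13:15, 18:00-20:15.
Luca ∩ Kavya ∩ Divya ∩ Pablo ∩ Ugo ∩ Jonas: 11:00-13:15, 18:00-20:15.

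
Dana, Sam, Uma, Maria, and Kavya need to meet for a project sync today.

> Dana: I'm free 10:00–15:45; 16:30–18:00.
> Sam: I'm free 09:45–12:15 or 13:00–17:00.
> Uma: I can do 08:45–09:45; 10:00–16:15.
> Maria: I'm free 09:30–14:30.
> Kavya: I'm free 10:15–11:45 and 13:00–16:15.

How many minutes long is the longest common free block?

Dana ∩ Sam: 10:00-12:15, 13:00-15:45, 16:30-17:00.
Dana ∩ Sam ∩ Uma: 10:00-12:15, 13:00-15:45.
Dana ∩ Sam ∩ Uma ∩ Maria: 10:00-12:15, 13:00-14:30.
Dana ∩ Sam ∩ Uma ∩ Maria ∩ Kavya: 10:15-11:45, 13:00-14:30.
The longest is 10:15-11:45 at 90 minutes.

90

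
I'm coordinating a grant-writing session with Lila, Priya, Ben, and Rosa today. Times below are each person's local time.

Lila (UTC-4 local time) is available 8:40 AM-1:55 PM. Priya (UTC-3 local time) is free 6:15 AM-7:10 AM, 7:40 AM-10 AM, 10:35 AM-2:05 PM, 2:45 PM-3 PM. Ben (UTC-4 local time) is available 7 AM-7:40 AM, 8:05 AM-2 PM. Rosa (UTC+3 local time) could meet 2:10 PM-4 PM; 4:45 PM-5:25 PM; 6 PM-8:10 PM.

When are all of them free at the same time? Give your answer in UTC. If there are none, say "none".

12:40-13:00, 13:45-14:25, 15:00-17:05

Lila in UTC: 12:40-17:55 (add 4h to convert from UTC-4).
Priya in UTC: 09:15-10:10, 10:40-13:00, 13:35-17:05, 17:45-18:00 (add 3h to convert from UTC-3).
Ben in UTC: 11:00-11:40, 12:05-18:00 (add 4h to convert from UTC-4).
Rosa in UTC: 11:10-13:00, 13:45-14:25, 15:00-17:10 (subtract 3h to convert from UTC+3).
Lila ∩ Priya: 12:40-13:00, 13:35-17:05, 17:45-17:55.
Lila ∩ Priya ∩ Ben: 12:40-13:00, 13:35-17:05, 17:45-17:55.
Lila ∩ Priya ∩ Ben ∩ Rosa: 12:40-13:00, 13:45-14:25, 15:00-17:05.
So the common availability across everyone is 12:40-13:00, 13:45-14:25, 15:00-17:05.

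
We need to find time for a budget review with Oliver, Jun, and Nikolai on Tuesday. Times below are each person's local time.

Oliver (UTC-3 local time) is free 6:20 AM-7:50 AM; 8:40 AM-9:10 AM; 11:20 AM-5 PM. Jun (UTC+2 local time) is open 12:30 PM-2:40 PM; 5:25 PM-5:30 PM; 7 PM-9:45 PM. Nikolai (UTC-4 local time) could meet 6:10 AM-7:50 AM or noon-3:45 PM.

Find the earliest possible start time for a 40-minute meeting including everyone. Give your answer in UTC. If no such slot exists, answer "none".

17:00

Oliver in UTC: 09:20-10:50, 11:40-12:10, 14:20-20:00 (add 3h to convert from UTC-3).
Jun in UTC: 10:30-12:40, 15:25-15:30, 17:00-19:45 (subtract 2h to convert from UTC+2).
Nikolai in UTC: 10:10-11:50, 16:00-19:45 (add 4h to convert from UTC-4).
Oliver ∩ Jun: 10:30-10:50, 11:40-12:10, 15:25-15:30, 17:00-19:45.
Oliver ∩ Jun ∩ Nikolai: 10:30-10:50, 11:40-11:50, 17:00-19:45.
The first common window of at least 40 minutes is 17:00-19:45, so the earliest start is 17:00.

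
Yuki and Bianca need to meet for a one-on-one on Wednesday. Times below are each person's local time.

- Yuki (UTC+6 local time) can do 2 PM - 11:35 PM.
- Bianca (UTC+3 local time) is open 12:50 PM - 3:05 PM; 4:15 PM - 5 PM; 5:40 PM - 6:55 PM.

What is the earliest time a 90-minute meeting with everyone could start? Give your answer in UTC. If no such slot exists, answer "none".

Yuki in UTC: 08:00-17:35 (subtract 6h to convert from UTC+6).
Bianca in UTC: 09:50-12:05, 13:15-14:00, 14:40-15:55 (subtract 3h to convert from UTC+3).
Yuki ∩ Bianca: 09:50-12:05, 13:15-14:00, 14:40-15:55.
So the common availability across everyone is 09:50-12:05, 13:15-14:00, 14:40-15:55.
The first common window of at least 90 minutes is 09:50-12:05, so the earliest start is 09:50.

09:50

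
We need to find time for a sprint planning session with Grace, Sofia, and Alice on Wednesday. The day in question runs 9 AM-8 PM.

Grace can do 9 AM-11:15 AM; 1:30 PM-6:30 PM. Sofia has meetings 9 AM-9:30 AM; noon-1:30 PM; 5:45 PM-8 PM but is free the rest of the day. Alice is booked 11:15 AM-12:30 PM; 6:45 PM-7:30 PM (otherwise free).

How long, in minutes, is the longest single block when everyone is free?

255

Grace free: 09:00-11:15, 13:30-18:30.
Sofia free: 09:30-12:00, 13:30-17:45 (invert busy blocks within the working day).
Alice free: 09:00-11:15, 12:30-18:45, 19:30-20:00 (invert busy blocks within the working day).
Grace ∩ Sofia: 09:30-11:15, 13:30-17:45.
Grace ∩ Sofia ∩ Alice: 09:30-11:15, 13:30-17:45.
Those are the intersection windows.
The longest is 13:30-17:45 at 255 minutes.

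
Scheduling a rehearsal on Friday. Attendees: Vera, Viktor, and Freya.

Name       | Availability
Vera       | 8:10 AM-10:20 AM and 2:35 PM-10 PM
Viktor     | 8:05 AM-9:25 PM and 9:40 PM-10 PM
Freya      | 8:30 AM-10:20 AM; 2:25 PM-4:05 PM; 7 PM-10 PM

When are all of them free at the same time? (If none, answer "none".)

Vera ∩ Viktor: 08:10-10:20, 14:35-21:25, 21:40-22:00.
Vera ∩ Viktor ∩ Freya: 08:30-10:20, 14:35-16:05, 19:00-21:25, 21:40-22:00.
Those are the intersection windows.

08:30-10:20, 14:35-16:05, 19:00-21:25, 21:40-22:00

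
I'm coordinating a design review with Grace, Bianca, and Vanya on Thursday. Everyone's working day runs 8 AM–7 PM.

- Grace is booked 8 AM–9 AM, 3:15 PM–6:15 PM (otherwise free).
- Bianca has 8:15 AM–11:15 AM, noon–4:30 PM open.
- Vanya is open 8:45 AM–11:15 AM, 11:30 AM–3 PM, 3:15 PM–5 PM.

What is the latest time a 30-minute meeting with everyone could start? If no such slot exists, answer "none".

Grace free: 09:00-15:15, 18:15-19:00 (invert busy blocks within the working day).
Bianca free: 08:15-11:15, 12:00-16:30.
Vanya free: 08:45-11:15, 11:30-15:00, 15:15-17:00.
Grace ∩ Bianca: 09:00-11:15, 12:00-15:15.
Grace ∩ Bianca ∩ Vanya: 09:00-11:15, 12:00-15:00.
The last common window of at least 30 minutes is 12:00-15:00; a 30-minute meeting can start as late as 14:30 and still end by 15:00.

14:30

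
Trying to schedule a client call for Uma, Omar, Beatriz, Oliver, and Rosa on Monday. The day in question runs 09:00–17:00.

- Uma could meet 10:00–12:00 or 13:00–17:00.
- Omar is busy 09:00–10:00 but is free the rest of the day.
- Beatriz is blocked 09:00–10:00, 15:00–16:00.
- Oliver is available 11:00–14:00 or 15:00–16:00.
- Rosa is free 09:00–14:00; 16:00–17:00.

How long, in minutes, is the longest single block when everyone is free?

Uma free: 10:00-12:00, 13:00-17:00.
Omar free: 10:00-17:00 (invert busy blocks within the working day).
Beatriz free: 10:00-15:00, 16:00-17:00 (invert busy blocks within the working day).
Oliver free: 11:00-14:00, 15:00-16:00.
Rosa free: 09:00-14:00, 16:00-17:00.
Uma ∩ Omar: 10:00-12:00, 13:00-17:00.
Uma ∩ Omar ∩ Beatriz: 10:00-12:00, 13:00-15:00, 16:00-17:00.
Uma ∩ Omar ∩ Beatriz ∩ Oliver: 11:00-12:00, 13:00-14:00.
Uma ∩ Omar ∩ Beatriz ∩ Oliver ∩ Rosa: 11:00-12:00, 13:00-14:00.
The longest is 11:00-12:00 at 60 minutes.

60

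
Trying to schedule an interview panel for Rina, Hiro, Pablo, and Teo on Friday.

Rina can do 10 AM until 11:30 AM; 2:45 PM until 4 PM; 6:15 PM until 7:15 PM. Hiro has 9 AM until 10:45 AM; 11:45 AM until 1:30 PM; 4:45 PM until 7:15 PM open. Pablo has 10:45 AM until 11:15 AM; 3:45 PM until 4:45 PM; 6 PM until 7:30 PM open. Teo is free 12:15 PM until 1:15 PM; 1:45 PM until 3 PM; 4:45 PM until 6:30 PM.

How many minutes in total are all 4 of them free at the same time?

Rina ∩ Hiro: 10:00-10:45, 18:15-19:15.
Rina ∩ Hiro ∩ Pablo: 18:15-19:15.
Rina ∩ Hiro ∩ Pablo ∩ Teo: 18:15-18:30.
That's a single block of 15 minutes.

15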